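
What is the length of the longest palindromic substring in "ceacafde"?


Input: "ceacafde"
Checking substrings for palindromes:
  [2:5] "aca" (len 3) => palindrome
Longest palindromic substring: "aca" with length 3

3


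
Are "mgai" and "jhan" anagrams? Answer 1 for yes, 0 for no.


Strings: "mgai", "jhan"
Sorted first:  agim
Sorted second: ahjn
Differ at position 1: 'g' vs 'h' => not anagrams

0


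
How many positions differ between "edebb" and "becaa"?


Comparing "edebb" and "becaa" position by position:
  Position 0: 'e' vs 'b' => DIFFER
  Position 1: 'd' vs 'e' => DIFFER
  Position 2: 'e' vs 'c' => DIFFER
  Position 3: 'b' vs 'a' => DIFFER
  Position 4: 'b' vs 'a' => DIFFER
Positions that differ: 5

5


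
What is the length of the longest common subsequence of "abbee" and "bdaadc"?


LCS of "abbee" and "bdaadc"
DP table:
           b    d    a    a    d    c
      0    0    0    0    0    0    0
  a   0    0    0    1    1    1    1
  b   0    1    1    1    1    1    1
  b   0    1    1    1    1    1    1
  e   0    1    1    1    1    1    1
  e   0    1    1    1    1    1    1
LCS length = dp[5][6] = 1

1


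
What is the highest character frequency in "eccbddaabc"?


Input: eccbddaabc
Character counts:
  'a': 2
  'b': 2
  'c': 3
  'd': 2
  'e': 1
Maximum frequency: 3

3


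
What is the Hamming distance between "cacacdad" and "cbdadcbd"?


Comparing "cacacdad" and "cbdadcbd" position by position:
  Position 0: 'c' vs 'c' => same
  Position 1: 'a' vs 'b' => differ
  Position 2: 'c' vs 'd' => differ
  Position 3: 'a' vs 'a' => same
  Position 4: 'c' vs 'd' => differ
  Position 5: 'd' vs 'c' => differ
  Position 6: 'a' vs 'b' => differ
  Position 7: 'd' vs 'd' => same
Total differences (Hamming distance): 5

5


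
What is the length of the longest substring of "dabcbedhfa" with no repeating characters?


Input: "dabcbedhfa"
Sliding window (track last position of each char):
  Position 0 ('d'): window [0,0] length 1 -- new best
  Position 1 ('a'): window [0,1] length 2 -- new best
  Position 2 ('b'): window [0,2] length 3 -- new best
  Position 3 ('c'): window [0,3] length 4 -- new best
  Position 4 ('b'): repeat (last at 2), move window start to 3
  Position 4 ('b'): window [3,4] length 2
  Position 5 ('e'): window [3,5] length 3
  Position 6 ('d'): window [3,6] length 4
  Position 7 ('h'): window [3,7] length 5 -- new best
  Position 8 ('f'): window [3,8] length 6 -- new best
  Position 9 ('a'): window [3,9] length 7 -- new best
Longest substring with no repeats: "cbedhfa" with length 7

7


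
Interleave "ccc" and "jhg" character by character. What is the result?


Interleaving "ccc" and "jhg":
  Position 0: 'c' from first, 'j' from second => "cj"
  Position 1: 'c' from first, 'h' from second => "ch"
  Position 2: 'c' from first, 'g' from second => "cg"
Result: cjchcg

cjchcg


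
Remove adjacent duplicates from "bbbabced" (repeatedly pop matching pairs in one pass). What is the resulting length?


Input: bbbabced
Stack-based adjacent duplicate removal:
  Read 'b': push. Stack: b
  Read 'b': matches stack top 'b' => pop. Stack: (empty)
  Read 'b': push. Stack: b
  Read 'a': push. Stack: ba
  Read 'b': push. Stack: bab
  Read 'c': push. Stack: babc
  Read 'e': push. Stack: babce
  Read 'd': push. Stack: babced
Final stack: "babced" (length 6)

6


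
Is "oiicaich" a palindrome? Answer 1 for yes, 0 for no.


Input: oiicaich
Reversed: hciaciio
  Compare pos 0 ('o') with pos 7 ('h'): MISMATCH
  Compare pos 1 ('i') with pos 6 ('c'): MISMATCH
  Compare pos 2 ('i') with pos 5 ('i'): match
  Compare pos 3 ('c') with pos 4 ('a'): MISMATCH
Result: not a palindrome

0


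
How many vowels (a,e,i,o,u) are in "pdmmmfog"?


Input: pdmmmfog
Checking each character:
  'p' at position 0: consonant
  'd' at position 1: consonant
  'm' at position 2: consonant
  'm' at position 3: consonant
  'm' at position 4: consonant
  'f' at position 5: consonant
  'o' at position 6: vowel (running total: 1)
  'g' at position 7: consonant
Total vowels: 1

1


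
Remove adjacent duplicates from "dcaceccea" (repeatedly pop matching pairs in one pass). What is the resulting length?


Input: dcaceccea
Stack-based adjacent duplicate removal:
  Read 'd': push. Stack: d
  Read 'c': push. Stack: dc
  Read 'a': push. Stack: dca
  Read 'c': push. Stack: dcac
  Read 'e': push. Stack: dcace
  Read 'c': push. Stack: dcacec
  Read 'c': matches stack top 'c' => pop. Stack: dcace
  Read 'e': matches stack top 'e' => pop. Stack: dcac
  Read 'a': push. Stack: dcaca
Final stack: "dcaca" (length 5)

5


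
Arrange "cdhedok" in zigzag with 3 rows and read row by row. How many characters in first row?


Zigzag "cdhedok" into 3 rows:
Placing characters:
  'c' => row 0
  'd' => row 1
  'h' => row 2
  'e' => row 1
  'd' => row 0
  'o' => row 1
  'k' => row 2
Rows:
  Row 0: "cd"
  Row 1: "deo"
  Row 2: "hk"
First row length: 2

2


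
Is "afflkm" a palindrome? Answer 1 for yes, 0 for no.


Input: afflkm
Reversed: mklffa
  Compare pos 0 ('a') with pos 5 ('m'): MISMATCH
  Compare pos 1 ('f') with pos 4 ('k'): MISMATCH
  Compare pos 2 ('f') with pos 3 ('l'): MISMATCH
Result: not a palindrome

0


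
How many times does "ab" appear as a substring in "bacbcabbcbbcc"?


Searching for "ab" in "bacbcabbcbbcc"
Scanning each position:
  Position 0: "ba" => no
  Position 1: "ac" => no
  Position 2: "cb" => no
  Position 3: "bc" => no
  Position 4: "ca" => no
  Position 5: "ab" => MATCH
  Position 6: "bb" => no
  Position 7: "bc" => no
  Position 8: "cb" => no
  Position 9: "bb" => no
  Position 10: "bc" => no
  Position 11: "cc" => no
Total occurrences: 1

1


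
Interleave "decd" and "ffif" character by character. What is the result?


Interleaving "decd" and "ffif":
  Position 0: 'd' from first, 'f' from second => "df"
  Position 1: 'e' from first, 'f' from second => "ef"
  Position 2: 'c' from first, 'i' from second => "ci"
  Position 3: 'd' from first, 'f' from second => "df"
Result: dfefcidf

dfefcidf


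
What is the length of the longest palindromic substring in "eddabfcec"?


Input: "eddabfcec"
Checking substrings for palindromes:
  [6:9] "cec" (len 3) => palindrome
  [1:3] "dd" (len 2) => palindrome
Longest palindromic substring: "cec" with length 3

3


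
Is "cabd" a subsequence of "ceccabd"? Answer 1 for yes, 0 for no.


Check if "cabd" is a subsequence of "ceccabd"
Greedy scan:
  Position 0 ('c'): matches sub[0] = 'c'
  Position 1 ('e'): no match needed
  Position 2 ('c'): no match needed
  Position 3 ('c'): no match needed
  Position 4 ('a'): matches sub[1] = 'a'
  Position 5 ('b'): matches sub[2] = 'b'
  Position 6 ('d'): matches sub[3] = 'd'
All 4 characters matched => is a subsequence

1


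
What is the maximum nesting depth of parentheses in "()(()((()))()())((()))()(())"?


Input: "()(()((()))()())((()))()(())"
Tracking depth:
  Position 0 '(': depth becomes 1
  Position 1 ')': depth becomes 0
  Position 2 '(': depth becomes 1
  Position 3 '(': depth becomes 2
  Position 4 ')': depth becomes 1
  Position 5 '(': depth becomes 2
  Position 6 '(': depth becomes 3
  Position 7 '(': depth becomes 4
  Position 8 ')': depth becomes 3
  Position 9 ')': depth becomes 2
  Position 10 ')': depth becomes 1
  Position 11 '(': depth becomes 2
  Position 12 ')': depth becomes 1
  Position 13 '(': depth becomes 2
  Position 14 ')': depth becomes 1
  Position 15 ')': depth becomes 0
  Position 16 '(': depth becomes 1
  Position 17 '(': depth becomes 2
  Position 18 '(': depth becomes 3
  Position 19 ')': depth becomes 2
  Position 20 ')': depth becomes 1
  Position 21 ')': depth becomes 0
  Position 22 '(': depth becomes 1
  Position 23 ')': depth becomes 0
  Position 24 '(': depth becomes 1
  Position 25 '(': depth becomes 2
  Position 26 ')': depth becomes 1
  Position 27 ')': depth becomes 0
Maximum depth reached: 4

4


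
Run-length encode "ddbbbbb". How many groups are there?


Input: ddbbbbb
Scanning for consecutive runs:
  Group 1: 'd' x 2 (positions 0-1)
  Group 2: 'b' x 5 (positions 2-6)
Total groups: 2

2


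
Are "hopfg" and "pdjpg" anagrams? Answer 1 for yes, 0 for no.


Strings: "hopfg", "pdjpg"
Sorted first:  fghop
Sorted second: dgjpp
Differ at position 0: 'f' vs 'd' => not anagrams

0


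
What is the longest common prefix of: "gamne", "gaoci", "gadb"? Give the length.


Words: gamne, gaoci, gadb
  Position 0: all 'g' => match
  Position 1: all 'a' => match
  Position 2: ('m', 'o', 'd') => mismatch, stop
LCP = "ga" (length 2)

2


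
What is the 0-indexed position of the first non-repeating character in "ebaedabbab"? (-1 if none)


Input: ebaedabbab
Character frequencies:
  'a': 3
  'b': 4
  'd': 1
  'e': 2
Scanning left to right for freq == 1:
  Position 0 ('e'): freq=2, skip
  Position 1 ('b'): freq=4, skip
  Position 2 ('a'): freq=3, skip
  Position 3 ('e'): freq=2, skip
  Position 4 ('d'): unique! => answer = 4

4


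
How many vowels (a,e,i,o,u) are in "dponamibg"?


Input: dponamibg
Checking each character:
  'd' at position 0: consonant
  'p' at position 1: consonant
  'o' at position 2: vowel (running total: 1)
  'n' at position 3: consonant
  'a' at position 4: vowel (running total: 2)
  'm' at position 5: consonant
  'i' at position 6: vowel (running total: 3)
  'b' at position 7: consonant
  'g' at position 8: consonant
Total vowels: 3

3


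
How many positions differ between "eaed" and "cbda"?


Comparing "eaed" and "cbda" position by position:
  Position 0: 'e' vs 'c' => DIFFER
  Position 1: 'a' vs 'b' => DIFFER
  Position 2: 'e' vs 'd' => DIFFER
  Position 3: 'd' vs 'a' => DIFFER
Positions that differ: 4

4


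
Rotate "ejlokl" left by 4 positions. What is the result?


Input: "ejlokl", rotate left by 4
First 4 characters: "ejlo"
Remaining characters: "kl"
Concatenate remaining + first: "kl" + "ejlo" = "klejlo"

klejlo


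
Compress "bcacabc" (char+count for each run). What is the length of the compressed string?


Input: bcacabc
Runs:
  'b' x 1 => "b1"
  'c' x 1 => "c1"
  'a' x 1 => "a1"
  'c' x 1 => "c1"
  'a' x 1 => "a1"
  'b' x 1 => "b1"
  'c' x 1 => "c1"
Compressed: "b1c1a1c1a1b1c1"
Compressed length: 14

14


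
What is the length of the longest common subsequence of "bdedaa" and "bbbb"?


LCS of "bdedaa" and "bbbb"
DP table:
           b    b    b    b
      0    0    0    0    0
  b   0    1    1    1    1
  d   0    1    1    1    1
  e   0    1    1    1    1
  d   0    1    1    1    1
  a   0    1    1    1    1
  a   0    1    1    1    1
LCS length = dp[6][4] = 1

1


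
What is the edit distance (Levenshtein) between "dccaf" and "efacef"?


Computing edit distance: "dccaf" -> "efacef"
DP table:
           e    f    a    c    e    f
      0    1    2    3    4    5    6
  d   1    1    2    3    4    5    6
  c   2    2    2    3    3    4    5
  c   3    3    3    3    3    4    5
  a   4    4    4    3    4    4    5
  f   5    5    4    4    4    5    4
Edit distance = dp[5][6] = 4

4


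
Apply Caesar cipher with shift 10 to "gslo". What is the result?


Caesar cipher: shift "gslo" by 10
  'g' (pos 6) + 10 = pos 16 = 'q'
  's' (pos 18) + 10 = pos 2 = 'c'
  'l' (pos 11) + 10 = pos 21 = 'v'
  'o' (pos 14) + 10 = pos 24 = 'y'
Result: qcvy

qcvy


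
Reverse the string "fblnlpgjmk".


Input: fblnlpgjmk
Reading characters right to left:
  Position 9: 'k'
  Position 8: 'm'
  Position 7: 'j'
  Position 6: 'g'
  Position 5: 'p'
  Position 4: 'l'
  Position 3: 'n'
  Position 2: 'l'
  Position 1: 'b'
  Position 0: 'f'
Reversed: kmjgplnlbf

kmjgplnlbf


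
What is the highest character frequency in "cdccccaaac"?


Input: cdccccaaac
Character counts:
  'a': 3
  'c': 6
  'd': 1
Maximum frequency: 6

6


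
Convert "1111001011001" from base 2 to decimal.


Input: "1111001011001" in base 2
Positional expansion:
  Digit '1' (value 1) x 2^12 = 4096
  Digit '1' (value 1) x 2^11 = 2048
  Digit '1' (value 1) x 2^10 = 1024
  Digit '1' (value 1) x 2^9 = 512
  Digit '0' (value 0) x 2^8 = 0
  Digit '0' (value 0) x 2^7 = 0
  Digit '1' (value 1) x 2^6 = 64
  Digit '0' (value 0) x 2^5 = 0
  Digit '1' (value 1) x 2^4 = 16
  Digit '1' (value 1) x 2^3 = 8
  Digit '0' (value 0) x 2^2 = 0
  Digit '0' (value 0) x 2^1 = 0
  Digit '1' (value 1) x 2^0 = 1
Sum = 7769

7769


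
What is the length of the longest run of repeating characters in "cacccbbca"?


Input: "cacccbbca"
Scanning for longest run:
  Position 1 ('a'): new char, reset run to 1
  Position 2 ('c'): new char, reset run to 1
  Position 3 ('c'): continues run of 'c', length=2
  Position 4 ('c'): continues run of 'c', length=3
  Position 5 ('b'): new char, reset run to 1
  Position 6 ('b'): continues run of 'b', length=2
  Position 7 ('c'): new char, reset run to 1
  Position 8 ('a'): new char, reset run to 1
Longest run: 'c' with length 3

3


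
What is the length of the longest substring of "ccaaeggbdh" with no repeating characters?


Input: "ccaaeggbdh"
Sliding window (track last position of each char):
  Position 0 ('c'): window [0,0] length 1 -- new best
  Position 1 ('c'): repeat (last at 0), move window start to 1
  Position 1 ('c'): window [1,1] length 1
  Position 2 ('a'): window [1,2] length 2 -- new best
  Position 3 ('a'): repeat (last at 2), move window start to 3
  Position 3 ('a'): window [3,3] length 1
  Position 4 ('e'): window [3,4] length 2
  Position 5 ('g'): window [3,5] length 3 -- new best
  Position 6 ('g'): repeat (last at 5), move window start to 6
  Position 6 ('g'): window [6,6] length 1
  Position 7 ('b'): window [6,7] length 2
  Position 8 ('d'): window [6,8] length 3
  Position 9 ('h'): window [6,9] length 4 -- new best
Longest substring with no repeats: "gbdh" with length 4

4


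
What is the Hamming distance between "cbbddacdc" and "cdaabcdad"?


Comparing "cbbddacdc" and "cdaabcdad" position by position:
  Position 0: 'c' vs 'c' => same
  Position 1: 'b' vs 'd' => differ
  Position 2: 'b' vs 'a' => differ
  Position 3: 'd' vs 'a' => differ
  Position 4: 'd' vs 'b' => differ
  Position 5: 'a' vs 'c' => differ
  Position 6: 'c' vs 'd' => differ
  Position 7: 'd' vs 'a' => differ
  Position 8: 'c' vs 'd' => differ
Total differences (Hamming distance): 8

8


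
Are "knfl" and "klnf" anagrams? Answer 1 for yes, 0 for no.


Strings: "knfl", "klnf"
Sorted first:  fkln
Sorted second: fkln
Sorted forms match => anagrams

1


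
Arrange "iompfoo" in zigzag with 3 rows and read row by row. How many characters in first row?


Zigzag "iompfoo" into 3 rows:
Placing characters:
  'i' => row 0
  'o' => row 1
  'm' => row 2
  'p' => row 1
  'f' => row 0
  'o' => row 1
  'o' => row 2
Rows:
  Row 0: "if"
  Row 1: "opo"
  Row 2: "mo"
First row length: 2

2


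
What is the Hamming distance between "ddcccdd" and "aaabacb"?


Comparing "ddcccdd" and "aaabacb" position by position:
  Position 0: 'd' vs 'a' => differ
  Position 1: 'd' vs 'a' => differ
  Position 2: 'c' vs 'a' => differ
  Position 3: 'c' vs 'b' => differ
  Position 4: 'c' vs 'a' => differ
  Position 5: 'd' vs 'c' => differ
  Position 6: 'd' vs 'b' => differ
Total differences (Hamming distance): 7

7


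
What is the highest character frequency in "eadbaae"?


Input: eadbaae
Character counts:
  'a': 3
  'b': 1
  'd': 1
  'e': 2
Maximum frequency: 3

3


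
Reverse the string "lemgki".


Input: lemgki
Reading characters right to left:
  Position 5: 'i'
  Position 4: 'k'
  Position 3: 'g'
  Position 2: 'm'
  Position 1: 'e'
  Position 0: 'l'
Reversed: ikgmel

ikgmel


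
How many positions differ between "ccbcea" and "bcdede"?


Comparing "ccbcea" and "bcdede" position by position:
  Position 0: 'c' vs 'b' => DIFFER
  Position 1: 'c' vs 'c' => same
  Position 2: 'b' vs 'd' => DIFFER
  Position 3: 'c' vs 'e' => DIFFER
  Position 4: 'e' vs 'd' => DIFFER
  Position 5: 'a' vs 'e' => DIFFER
Positions that differ: 5

5


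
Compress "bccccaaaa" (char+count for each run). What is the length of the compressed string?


Input: bccccaaaa
Runs:
  'b' x 1 => "b1"
  'c' x 4 => "c4"
  'a' x 4 => "a4"
Compressed: "b1c4a4"
Compressed length: 6

6


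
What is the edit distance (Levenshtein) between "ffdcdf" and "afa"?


Computing edit distance: "ffdcdf" -> "afa"
DP table:
           a    f    a
      0    1    2    3
  f   1    1    1    2
  f   2    2    1    2
  d   3    3    2    2
  c   4    4    3    3
  d   5    5    4    4
  f   6    6    5    5
Edit distance = dp[6][3] = 5

5


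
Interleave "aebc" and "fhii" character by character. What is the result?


Interleaving "aebc" and "fhii":
  Position 0: 'a' from first, 'f' from second => "af"
  Position 1: 'e' from first, 'h' from second => "eh"
  Position 2: 'b' from first, 'i' from second => "bi"
  Position 3: 'c' from first, 'i' from second => "ci"
Result: afehbici

afehbici


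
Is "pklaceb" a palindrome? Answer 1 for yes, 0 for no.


Input: pklaceb
Reversed: becalkp
  Compare pos 0 ('p') with pos 6 ('b'): MISMATCH
  Compare pos 1 ('k') with pos 5 ('e'): MISMATCH
  Compare pos 2 ('l') with pos 4 ('c'): MISMATCH
Result: not a palindrome

0


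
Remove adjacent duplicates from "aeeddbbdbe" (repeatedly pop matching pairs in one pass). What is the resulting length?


Input: aeeddbbdbe
Stack-based adjacent duplicate removal:
  Read 'a': push. Stack: a
  Read 'e': push. Stack: ae
  Read 'e': matches stack top 'e' => pop. Stack: a
  Read 'd': push. Stack: ad
  Read 'd': matches stack top 'd' => pop. Stack: a
  Read 'b': push. Stack: ab
  Read 'b': matches stack top 'b' => pop. Stack: a
  Read 'd': push. Stack: ad
  Read 'b': push. Stack: adb
  Read 'e': push. Stack: adbe
Final stack: "adbe" (length 4)

4


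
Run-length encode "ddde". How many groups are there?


Input: ddde
Scanning for consecutive runs:
  Group 1: 'd' x 3 (positions 0-2)
  Group 2: 'e' x 1 (positions 3-3)
Total groups: 2

2


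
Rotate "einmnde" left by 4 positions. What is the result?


Input: "einmnde", rotate left by 4
First 4 characters: "einm"
Remaining characters: "nde"
Concatenate remaining + first: "nde" + "einm" = "ndeeinm"

ndeeinm


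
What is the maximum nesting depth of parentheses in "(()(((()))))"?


Input: "(()(((()))))"
Tracking depth:
  Position 0 '(': depth becomes 1
  Position 1 '(': depth becomes 2
  Position 2 ')': depth becomes 1
  Position 3 '(': depth becomes 2
  Position 4 '(': depth becomes 3
  Position 5 '(': depth becomes 4
  Position 6 '(': depth becomes 5
  Position 7 ')': depth becomes 4
  Position 8 ')': depth becomes 3
  Position 9 ')': depth becomes 2
  Position 10 ')': depth becomes 1
  Position 11 ')': depth becomes 0
Maximum depth reached: 5

5


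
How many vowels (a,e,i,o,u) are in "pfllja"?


Input: pfllja
Checking each character:
  'p' at position 0: consonant
  'f' at position 1: consonant
  'l' at position 2: consonant
  'l' at position 3: consonant
  'j' at position 4: consonant
  'a' at position 5: vowel (running total: 1)
Total vowels: 1

1


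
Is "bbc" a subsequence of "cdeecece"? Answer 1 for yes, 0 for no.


Check if "bbc" is a subsequence of "cdeecece"
Greedy scan:
  Position 0 ('c'): no match needed
  Position 1 ('d'): no match needed
  Position 2 ('e'): no match needed
  Position 3 ('e'): no match needed
  Position 4 ('c'): no match needed
  Position 5 ('e'): no match needed
  Position 6 ('c'): no match needed
  Position 7 ('e'): no match needed
Only matched 0/3 characters => not a subsequence

0


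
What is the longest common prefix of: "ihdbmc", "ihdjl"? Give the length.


Words: ihdbmc, ihdjl
  Position 0: all 'i' => match
  Position 1: all 'h' => match
  Position 2: all 'd' => match
  Position 3: ('b', 'j') => mismatch, stop
LCP = "ihd" (length 3)

3


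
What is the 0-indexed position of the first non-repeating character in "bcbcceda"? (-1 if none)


Input: bcbcceda
Character frequencies:
  'a': 1
  'b': 2
  'c': 3
  'd': 1
  'e': 1
Scanning left to right for freq == 1:
  Position 0 ('b'): freq=2, skip
  Position 1 ('c'): freq=3, skip
  Position 2 ('b'): freq=2, skip
  Position 3 ('c'): freq=3, skip
  Position 4 ('c'): freq=3, skip
  Position 5 ('e'): unique! => answer = 5

5


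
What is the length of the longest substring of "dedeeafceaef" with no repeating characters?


Input: "dedeeafceaef"
Sliding window (track last position of each char):
  Position 0 ('d'): window [0,0] length 1 -- new best
  Position 1 ('e'): window [0,1] length 2 -- new best
  Position 2 ('d'): repeat (last at 0), move window start to 1
  Position 2 ('d'): window [1,2] length 2
  Position 3 ('e'): repeat (last at 1), move window start to 2
  Position 3 ('e'): window [2,3] length 2
  Position 4 ('e'): repeat (last at 3), move window start to 4
  Position 4 ('e'): window [4,4] length 1
  Position 5 ('a'): window [4,5] length 2
  Position 6 ('f'): window [4,6] length 3 -- new best
  Position 7 ('c'): window [4,7] length 4 -- new best
  Position 8 ('e'): repeat (last at 4), move window start to 5
  Position 8 ('e'): window [5,8] length 4
  Position 9 ('a'): repeat (last at 5), move window start to 6
  Position 9 ('a'): window [6,9] length 4
  Position 10 ('e'): repeat (last at 8), move window start to 9
  Position 10 ('e'): window [9,10] length 2
  Position 11 ('f'): window [9,11] length 3
Longest substring with no repeats: "eafc" with length 4

4


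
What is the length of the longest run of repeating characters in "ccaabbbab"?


Input: "ccaabbbab"
Scanning for longest run:
  Position 1 ('c'): continues run of 'c', length=2
  Position 2 ('a'): new char, reset run to 1
  Position 3 ('a'): continues run of 'a', length=2
  Position 4 ('b'): new char, reset run to 1
  Position 5 ('b'): continues run of 'b', length=2
  Position 6 ('b'): continues run of 'b', length=3
  Position 7 ('a'): new char, reset run to 1
  Position 8 ('b'): new char, reset run to 1
Longest run: 'b' with length 3

3


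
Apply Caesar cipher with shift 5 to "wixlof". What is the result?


Caesar cipher: shift "wixlof" by 5
  'w' (pos 22) + 5 = pos 1 = 'b'
  'i' (pos 8) + 5 = pos 13 = 'n'
  'x' (pos 23) + 5 = pos 2 = 'c'
  'l' (pos 11) + 5 = pos 16 = 'q'
  'o' (pos 14) + 5 = pos 19 = 't'
  'f' (pos 5) + 5 = pos 10 = 'k'
Result: bncqtk

bncqtk


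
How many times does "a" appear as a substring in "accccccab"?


Searching for "a" in "accccccab"
Scanning each position:
  Position 0: "a" => MATCH
  Position 1: "c" => no
  Position 2: "c" => no
  Position 3: "c" => no
  Position 4: "c" => no
  Position 5: "c" => no
  Position 6: "c" => no
  Position 7: "a" => MATCH
  Position 8: "b" => no
Total occurrences: 2

2


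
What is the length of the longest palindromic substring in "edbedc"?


Input: "edbedc"
Checking substrings for palindromes:
  No multi-char palindromic substrings found
Longest palindromic substring: "e" with length 1

1


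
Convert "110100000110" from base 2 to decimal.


Input: "110100000110" in base 2
Positional expansion:
  Digit '1' (value 1) x 2^11 = 2048
  Digit '1' (value 1) x 2^10 = 1024
  Digit '0' (value 0) x 2^9 = 0
  Digit '1' (value 1) x 2^8 = 256
  Digit '0' (value 0) x 2^7 = 0
  Digit '0' (value 0) x 2^6 = 0
  Digit '0' (value 0) x 2^5 = 0
  Digit '0' (value 0) x 2^4 = 0
  Digit '0' (value 0) x 2^3 = 0
  Digit '1' (value 1) x 2^2 = 4
  Digit '1' (value 1) x 2^1 = 2
  Digit '0' (value 0) x 2^0 = 0
Sum = 3334

3334


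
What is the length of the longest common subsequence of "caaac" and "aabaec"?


LCS of "caaac" and "aabaec"
DP table:
           a    a    b    a    e    c
      0    0    0    0    0    0    0
  c   0    0    0    0    0    0    1
  a   0    1    1    1    1    1    1
  a   0    1    2    2    2    2    2
  a   0    1    2    2    3    3    3
  c   0    1    2    2    3    3    4
LCS length = dp[5][6] = 4

4


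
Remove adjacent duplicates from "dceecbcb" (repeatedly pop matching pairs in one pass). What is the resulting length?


Input: dceecbcb
Stack-based adjacent duplicate removal:
  Read 'd': push. Stack: d
  Read 'c': push. Stack: dc
  Read 'e': push. Stack: dce
  Read 'e': matches stack top 'e' => pop. Stack: dc
  Read 'c': matches stack top 'c' => pop. Stack: d
  Read 'b': push. Stack: db
  Read 'c': push. Stack: dbc
  Read 'b': push. Stack: dbcb
Final stack: "dbcb" (length 4)

4


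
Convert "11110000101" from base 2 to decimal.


Input: "11110000101" in base 2
Positional expansion:
  Digit '1' (value 1) x 2^10 = 1024
  Digit '1' (value 1) x 2^9 = 512
  Digit '1' (value 1) x 2^8 = 256
  Digit '1' (value 1) x 2^7 = 128
  Digit '0' (value 0) x 2^6 = 0
  Digit '0' (value 0) x 2^5 = 0
  Digit '0' (value 0) x 2^4 = 0
  Digit '0' (value 0) x 2^3 = 0
  Digit '1' (value 1) x 2^2 = 4
  Digit '0' (value 0) x 2^1 = 0
  Digit '1' (value 1) x 2^0 = 1
Sum = 1925

1925


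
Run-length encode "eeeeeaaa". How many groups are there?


Input: eeeeeaaa
Scanning for consecutive runs:
  Group 1: 'e' x 5 (positions 0-4)
  Group 2: 'a' x 3 (positions 5-7)
Total groups: 2

2


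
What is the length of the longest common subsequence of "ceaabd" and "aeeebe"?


LCS of "ceaabd" and "aeeebe"
DP table:
           a    e    e    e    b    e
      0    0    0    0    0    0    0
  c   0    0    0    0    0    0    0
  e   0    0    1    1    1    1    1
  a   0    1    1    1    1    1    1
  a   0    1    1    1    1    1    1
  b   0    1    1    1    1    2    2
  d   0    1    1    1    1    2    2
LCS length = dp[6][6] = 2

2


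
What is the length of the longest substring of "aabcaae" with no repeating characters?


Input: "aabcaae"
Sliding window (track last position of each char):
  Position 0 ('a'): window [0,0] length 1 -- new best
  Position 1 ('a'): repeat (last at 0), move window start to 1
  Position 1 ('a'): window [1,1] length 1
  Position 2 ('b'): window [1,2] length 2 -- new best
  Position 3 ('c'): window [1,3] length 3 -- new best
  Position 4 ('a'): repeat (last at 1), move window start to 2
  Position 4 ('a'): window [2,4] length 3
  Position 5 ('a'): repeat (last at 4), move window start to 5
  Position 5 ('a'): window [5,5] length 1
  Position 6 ('e'): window [5,6] length 2
Longest substring with no repeats: "abc" with length 3

3


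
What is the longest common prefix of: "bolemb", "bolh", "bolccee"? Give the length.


Words: bolemb, bolh, bolccee
  Position 0: all 'b' => match
  Position 1: all 'o' => match
  Position 2: all 'l' => match
  Position 3: ('e', 'h', 'c') => mismatch, stop
LCP = "bol" (length 3)

3


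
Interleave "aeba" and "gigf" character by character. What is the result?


Interleaving "aeba" and "gigf":
  Position 0: 'a' from first, 'g' from second => "ag"
  Position 1: 'e' from first, 'i' from second => "ei"
  Position 2: 'b' from first, 'g' from second => "bg"
  Position 3: 'a' from first, 'f' from second => "af"
Result: ageibgaf

ageibgaf


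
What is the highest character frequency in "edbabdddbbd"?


Input: edbabdddbbd
Character counts:
  'a': 1
  'b': 4
  'd': 5
  'e': 1
Maximum frequency: 5

5


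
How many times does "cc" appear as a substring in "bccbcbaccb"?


Searching for "cc" in "bccbcbaccb"
Scanning each position:
  Position 0: "bc" => no
  Position 1: "cc" => MATCH
  Position 2: "cb" => no
  Position 3: "bc" => no
  Position 4: "cb" => no
  Position 5: "ba" => no
  Position 6: "ac" => no
  Position 7: "cc" => MATCH
  Position 8: "cb" => no
Total occurrences: 2

2


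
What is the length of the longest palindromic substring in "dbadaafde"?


Input: "dbadaafde"
Checking substrings for palindromes:
  [2:5] "ada" (len 3) => palindrome
  [4:6] "aa" (len 2) => palindrome
Longest palindromic substring: "ada" with length 3

3


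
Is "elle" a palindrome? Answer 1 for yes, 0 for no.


Input: elle
Reversed: elle
  Compare pos 0 ('e') with pos 3 ('e'): match
  Compare pos 1 ('l') with pos 2 ('l'): match
Result: palindrome

1


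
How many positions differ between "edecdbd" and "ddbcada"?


Comparing "edecdbd" and "ddbcada" position by position:
  Position 0: 'e' vs 'd' => DIFFER
  Position 1: 'd' vs 'd' => same
  Position 2: 'e' vs 'b' => DIFFER
  Position 3: 'c' vs 'c' => same
  Position 4: 'd' vs 'a' => DIFFER
  Position 5: 'b' vs 'd' => DIFFER
  Position 6: 'd' vs 'a' => DIFFER
Positions that differ: 5

5


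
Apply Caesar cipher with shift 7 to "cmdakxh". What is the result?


Caesar cipher: shift "cmdakxh" by 7
  'c' (pos 2) + 7 = pos 9 = 'j'
  'm' (pos 12) + 7 = pos 19 = 't'
  'd' (pos 3) + 7 = pos 10 = 'k'
  'a' (pos 0) + 7 = pos 7 = 'h'
  'k' (pos 10) + 7 = pos 17 = 'r'
  'x' (pos 23) + 7 = pos 4 = 'e'
  'h' (pos 7) + 7 = pos 14 = 'o'
Result: jtkhreo

jtkhreo


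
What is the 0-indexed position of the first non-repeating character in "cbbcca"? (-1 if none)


Input: cbbcca
Character frequencies:
  'a': 1
  'b': 2
  'c': 3
Scanning left to right for freq == 1:
  Position 0 ('c'): freq=3, skip
  Position 1 ('b'): freq=2, skip
  Position 2 ('b'): freq=2, skip
  Position 3 ('c'): freq=3, skip
  Position 4 ('c'): freq=3, skip
  Position 5 ('a'): unique! => answer = 5

5


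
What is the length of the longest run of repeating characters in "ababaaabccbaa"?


Input: "ababaaabccbaa"
Scanning for longest run:
  Position 1 ('b'): new char, reset run to 1
  Position 2 ('a'): new char, reset run to 1
  Position 3 ('b'): new char, reset run to 1
  Position 4 ('a'): new char, reset run to 1
  Position 5 ('a'): continues run of 'a', length=2
  Position 6 ('a'): continues run of 'a', length=3
  Position 7 ('b'): new char, reset run to 1
  Position 8 ('c'): new char, reset run to 1
  Position 9 ('c'): continues run of 'c', length=2
  Position 10 ('b'): new char, reset run to 1
  Position 11 ('a'): new char, reset run to 1
  Position 12 ('a'): continues run of 'a', length=2
Longest run: 'a' with length 3

3


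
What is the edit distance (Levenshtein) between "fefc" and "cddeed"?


Computing edit distance: "fefc" -> "cddeed"
DP table:
           c    d    d    e    e    d
      0    1    2    3    4    5    6
  f   1    1    2    3    4    5    6
  e   2    2    2    3    3    4    5
  f   3    3    3    3    4    4    5
  c   4    3    4    4    4    5    5
Edit distance = dp[4][6] = 5

5


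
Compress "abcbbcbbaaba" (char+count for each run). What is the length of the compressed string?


Input: abcbbcbbaaba
Runs:
  'a' x 1 => "a1"
  'b' x 1 => "b1"
  'c' x 1 => "c1"
  'b' x 2 => "b2"
  'c' x 1 => "c1"
  'b' x 2 => "b2"
  'a' x 2 => "a2"
  'b' x 1 => "b1"
  'a' x 1 => "a1"
Compressed: "a1b1c1b2c1b2a2b1a1"
Compressed length: 18

18


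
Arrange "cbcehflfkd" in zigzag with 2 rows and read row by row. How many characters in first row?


Zigzag "cbcehflfkd" into 2 rows:
Placing characters:
  'c' => row 0
  'b' => row 1
  'c' => row 0
  'e' => row 1
  'h' => row 0
  'f' => row 1
  'l' => row 0
  'f' => row 1
  'k' => row 0
  'd' => row 1
Rows:
  Row 0: "cchlk"
  Row 1: "beffd"
First row length: 5

5


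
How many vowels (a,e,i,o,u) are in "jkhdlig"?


Input: jkhdlig
Checking each character:
  'j' at position 0: consonant
  'k' at position 1: consonant
  'h' at position 2: consonant
  'd' at position 3: consonant
  'l' at position 4: consonant
  'i' at position 5: vowel (running total: 1)
  'g' at position 6: consonant
Total vowels: 1

1


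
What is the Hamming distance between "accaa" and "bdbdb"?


Comparing "accaa" and "bdbdb" position by position:
  Position 0: 'a' vs 'b' => differ
  Position 1: 'c' vs 'd' => differ
  Position 2: 'c' vs 'b' => differ
  Position 3: 'a' vs 'd' => differ
  Position 4: 'a' vs 'b' => differ
Total differences (Hamming distance): 5

5


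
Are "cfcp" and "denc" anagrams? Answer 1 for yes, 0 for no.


Strings: "cfcp", "denc"
Sorted first:  ccfp
Sorted second: cden
Differ at position 1: 'c' vs 'd' => not anagrams

0


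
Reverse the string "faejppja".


Input: faejppja
Reading characters right to left:
  Position 7: 'a'
  Position 6: 'j'
  Position 5: 'p'
  Position 4: 'p'
  Position 3: 'j'
  Position 2: 'e'
  Position 1: 'a'
  Position 0: 'f'
Reversed: ajppjeaf

ajppjeaf


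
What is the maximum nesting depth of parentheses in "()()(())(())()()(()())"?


Input: "()()(())(())()()(()())"
Tracking depth:
  Position 0 '(': depth becomes 1
  Position 1 ')': depth becomes 0
  Position 2 '(': depth becomes 1
  Position 3 ')': depth becomes 0
  Position 4 '(': depth becomes 1
  Position 5 '(': depth becomes 2
  Position 6 ')': depth becomes 1
  Position 7 ')': depth becomes 0
  Position 8 '(': depth becomes 1
  Position 9 '(': depth becomes 2
  Position 10 ')': depth becomes 1
  Position 11 ')': depth becomes 0
  Position 12 '(': depth becomes 1
  Position 13 ')': depth becomes 0
  Position 14 '(': depth becomes 1
  Position 15 ')': depth becomes 0
  Position 16 '(': depth becomes 1
  Position 17 '(': depth becomes 2
  Position 18 ')': depth becomes 1
  Position 19 '(': depth becomes 2
  Position 20 ')': depth becomes 1
  Position 21 ')': depth becomes 0
Maximum depth reached: 2

2


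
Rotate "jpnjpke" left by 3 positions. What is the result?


Input: "jpnjpke", rotate left by 3
First 3 characters: "jpn"
Remaining characters: "jpke"
Concatenate remaining + first: "jpke" + "jpn" = "jpkejpn"

jpkejpn


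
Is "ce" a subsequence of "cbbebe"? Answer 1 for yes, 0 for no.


Check if "ce" is a subsequence of "cbbebe"
Greedy scan:
  Position 0 ('c'): matches sub[0] = 'c'
  Position 1 ('b'): no match needed
  Position 2 ('b'): no match needed
  Position 3 ('e'): matches sub[1] = 'e'
  Position 4 ('b'): no match needed
  Position 5 ('e'): no match needed
All 2 characters matched => is a subsequence

1


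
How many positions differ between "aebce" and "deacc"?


Comparing "aebce" and "deacc" position by position:
  Position 0: 'a' vs 'd' => DIFFER
  Position 1: 'e' vs 'e' => same
  Position 2: 'b' vs 'a' => DIFFER
  Position 3: 'c' vs 'c' => same
  Position 4: 'e' vs 'c' => DIFFER
Positions that differ: 3

3


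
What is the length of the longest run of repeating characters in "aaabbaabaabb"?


Input: "aaabbaabaabb"
Scanning for longest run:
  Position 1 ('a'): continues run of 'a', length=2
  Position 2 ('a'): continues run of 'a', length=3
  Position 3 ('b'): new char, reset run to 1
  Position 4 ('b'): continues run of 'b', length=2
  Position 5 ('a'): new char, reset run to 1
  Position 6 ('a'): continues run of 'a', length=2
  Position 7 ('b'): new char, reset run to 1
  Position 8 ('a'): new char, reset run to 1
  Position 9 ('a'): continues run of 'a', length=2
  Position 10 ('b'): new char, reset run to 1
  Position 11 ('b'): continues run of 'b', length=2
Longest run: 'a' with length 3

3


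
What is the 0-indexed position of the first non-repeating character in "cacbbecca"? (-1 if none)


Input: cacbbecca
Character frequencies:
  'a': 2
  'b': 2
  'c': 4
  'e': 1
Scanning left to right for freq == 1:
  Position 0 ('c'): freq=4, skip
  Position 1 ('a'): freq=2, skip
  Position 2 ('c'): freq=4, skip
  Position 3 ('b'): freq=2, skip
  Position 4 ('b'): freq=2, skip
  Position 5 ('e'): unique! => answer = 5

5


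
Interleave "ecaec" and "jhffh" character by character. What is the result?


Interleaving "ecaec" and "jhffh":
  Position 0: 'e' from first, 'j' from second => "ej"
  Position 1: 'c' from first, 'h' from second => "ch"
  Position 2: 'a' from first, 'f' from second => "af"
  Position 3: 'e' from first, 'f' from second => "ef"
  Position 4: 'c' from first, 'h' from second => "ch"
Result: ejchafefch

ejchafefch


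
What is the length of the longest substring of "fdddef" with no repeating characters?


Input: "fdddef"
Sliding window (track last position of each char):
  Position 0 ('f'): window [0,0] length 1 -- new best
  Position 1 ('d'): window [0,1] length 2 -- new best
  Position 2 ('d'): repeat (last at 1), move window start to 2
  Position 2 ('d'): window [2,2] length 1
  Position 3 ('d'): repeat (last at 2), move window start to 3
  Position 3 ('d'): window [3,3] length 1
  Position 4 ('e'): window [3,4] length 2
  Position 5 ('f'): window [3,5] length 3 -- new best
Longest substring with no repeats: "def" with length 3

3


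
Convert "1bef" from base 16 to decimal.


Input: "1bef" in base 16
Positional expansion:
  Digit '1' (value 1) x 16^3 = 4096
  Digit 'b' (value 11) x 16^2 = 2816
  Digit 'e' (value 14) x 16^1 = 224
  Digit 'f' (value 15) x 16^0 = 15
Sum = 7151

7151


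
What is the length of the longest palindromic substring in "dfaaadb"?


Input: "dfaaadb"
Checking substrings for palindromes:
  [2:5] "aaa" (len 3) => palindrome
  [2:4] "aa" (len 2) => palindrome
  [3:5] "aa" (len 2) => palindrome
Longest palindromic substring: "aaa" with length 3

3


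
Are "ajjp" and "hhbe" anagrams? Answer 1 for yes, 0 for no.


Strings: "ajjp", "hhbe"
Sorted first:  ajjp
Sorted second: behh
Differ at position 0: 'a' vs 'b' => not anagrams

0


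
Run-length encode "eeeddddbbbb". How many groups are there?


Input: eeeddddbbbb
Scanning for consecutive runs:
  Group 1: 'e' x 3 (positions 0-2)
  Group 2: 'd' x 4 (positions 3-6)
  Group 3: 'b' x 4 (positions 7-10)
Total groups: 3

3


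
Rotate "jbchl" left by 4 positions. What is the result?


Input: "jbchl", rotate left by 4
First 4 characters: "jbch"
Remaining characters: "l"
Concatenate remaining + first: "l" + "jbch" = "ljbch"

ljbch


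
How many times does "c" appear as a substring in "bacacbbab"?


Searching for "c" in "bacacbbab"
Scanning each position:
  Position 0: "b" => no
  Position 1: "a" => no
  Position 2: "c" => MATCH
  Position 3: "a" => no
  Position 4: "c" => MATCH
  Position 5: "b" => no
  Position 6: "b" => no
  Position 7: "a" => no
  Position 8: "b" => no
Total occurrences: 2

2


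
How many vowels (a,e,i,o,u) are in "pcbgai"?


Input: pcbgai
Checking each character:
  'p' at position 0: consonant
  'c' at position 1: consonant
  'b' at position 2: consonant
  'g' at position 3: consonant
  'a' at position 4: vowel (running total: 1)
  'i' at position 5: vowel (running total: 2)
Total vowels: 2

2


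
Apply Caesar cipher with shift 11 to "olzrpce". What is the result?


Caesar cipher: shift "olzrpce" by 11
  'o' (pos 14) + 11 = pos 25 = 'z'
  'l' (pos 11) + 11 = pos 22 = 'w'
  'z' (pos 25) + 11 = pos 10 = 'k'
  'r' (pos 17) + 11 = pos 2 = 'c'
  'p' (pos 15) + 11 = pos 0 = 'a'
  'c' (pos 2) + 11 = pos 13 = 'n'
  'e' (pos 4) + 11 = pos 15 = 'p'
Result: zwkcanp

zwkcanp


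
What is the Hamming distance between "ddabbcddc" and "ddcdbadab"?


Comparing "ddabbcddc" and "ddcdbadab" position by position:
  Position 0: 'd' vs 'd' => same
  Position 1: 'd' vs 'd' => same
  Position 2: 'a' vs 'c' => differ
  Position 3: 'b' vs 'd' => differ
  Position 4: 'b' vs 'b' => same
  Position 5: 'c' vs 'a' => differ
  Position 6: 'd' vs 'd' => same
  Position 7: 'd' vs 'a' => differ
  Position 8: 'c' vs 'b' => differ
Total differences (Hamming distance): 5

5


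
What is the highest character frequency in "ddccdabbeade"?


Input: ddccdabbeade
Character counts:
  'a': 2
  'b': 2
  'c': 2
  'd': 4
  'e': 2
Maximum frequency: 4

4


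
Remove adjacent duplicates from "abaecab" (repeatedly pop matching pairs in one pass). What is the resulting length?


Input: abaecab
Stack-based adjacent duplicate removal:
  Read 'a': push. Stack: a
  Read 'b': push. Stack: ab
  Read 'a': push. Stack: aba
  Read 'e': push. Stack: abae
  Read 'c': push. Stack: abaec
  Read 'a': push. Stack: abaeca
  Read 'b': push. Stack: abaecab
Final stack: "abaecab" (length 7)

7


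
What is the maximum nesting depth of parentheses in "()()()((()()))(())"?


Input: "()()()((()()))(())"
Tracking depth:
  Position 0 '(': depth becomes 1
  Position 1 ')': depth becomes 0
  Position 2 '(': depth becomes 1
  Position 3 ')': depth becomes 0
  Position 4 '(': depth becomes 1
  Position 5 ')': depth becomes 0
  Position 6 '(': depth becomes 1
  Position 7 '(': depth becomes 2
  Position 8 '(': depth becomes 3
  Position 9 ')': depth becomes 2
  Position 10 '(': depth becomes 3
  Position 11 ')': depth becomes 2
  Position 12 ')': depth becomes 1
  Position 13 ')': depth becomes 0
  Position 14 '(': depth becomes 1
  Position 15 '(': depth becomes 2
  Position 16 ')': depth becomes 1
  Position 17 ')': depth becomes 0
Maximum depth reached: 3

3
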